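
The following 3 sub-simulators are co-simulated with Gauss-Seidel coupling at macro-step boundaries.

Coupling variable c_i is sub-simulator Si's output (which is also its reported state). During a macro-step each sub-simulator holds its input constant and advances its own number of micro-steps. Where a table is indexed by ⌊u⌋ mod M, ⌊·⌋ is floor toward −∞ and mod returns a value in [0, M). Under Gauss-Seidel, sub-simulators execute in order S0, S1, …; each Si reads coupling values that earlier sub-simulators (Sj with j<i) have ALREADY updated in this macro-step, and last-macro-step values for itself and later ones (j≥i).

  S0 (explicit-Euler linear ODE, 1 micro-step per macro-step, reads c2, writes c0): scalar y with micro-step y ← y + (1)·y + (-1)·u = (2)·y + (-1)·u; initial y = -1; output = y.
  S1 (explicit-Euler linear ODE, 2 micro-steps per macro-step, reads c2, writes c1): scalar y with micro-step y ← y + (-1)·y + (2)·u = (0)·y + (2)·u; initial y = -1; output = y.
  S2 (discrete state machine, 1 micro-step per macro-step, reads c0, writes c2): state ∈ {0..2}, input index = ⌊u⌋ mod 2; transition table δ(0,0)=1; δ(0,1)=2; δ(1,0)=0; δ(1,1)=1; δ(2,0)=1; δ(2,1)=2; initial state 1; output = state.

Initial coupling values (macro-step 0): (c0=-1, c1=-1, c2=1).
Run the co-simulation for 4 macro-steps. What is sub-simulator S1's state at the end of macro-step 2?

S1 state at macro-step 2 = 2

macro 1: S0 reads c2=1 → after 1×micro: -3; S1 reads c2=1 → after 2×micro: 2; S2 reads c0=-3 → after 1×micro: 1 ⇒ (c0=-3, c1=2, c2=1)
macro 2: S0 reads c2=1 → after 1×micro: -7; S1 reads c2=1 → after 2×micro: 2; S2 reads c0=-7 → after 1×micro: 1 ⇒ (c0=-7, c1=2, c2=1)
macro 3: S0 reads c2=1 → after 1×micro: -15; S1 reads c2=1 → after 2×micro: 2; S2 reads c0=-15 → after 1×micro: 1 ⇒ (c0=-15, c1=2, c2=1)
macro 4: S0 reads c2=1 → after 1×micro: -31; S1 reads c2=1 → after 2×micro: 2; S2 reads c0=-31 → after 1×micro: 1 ⇒ (c0=-31, c1=2, c2=1)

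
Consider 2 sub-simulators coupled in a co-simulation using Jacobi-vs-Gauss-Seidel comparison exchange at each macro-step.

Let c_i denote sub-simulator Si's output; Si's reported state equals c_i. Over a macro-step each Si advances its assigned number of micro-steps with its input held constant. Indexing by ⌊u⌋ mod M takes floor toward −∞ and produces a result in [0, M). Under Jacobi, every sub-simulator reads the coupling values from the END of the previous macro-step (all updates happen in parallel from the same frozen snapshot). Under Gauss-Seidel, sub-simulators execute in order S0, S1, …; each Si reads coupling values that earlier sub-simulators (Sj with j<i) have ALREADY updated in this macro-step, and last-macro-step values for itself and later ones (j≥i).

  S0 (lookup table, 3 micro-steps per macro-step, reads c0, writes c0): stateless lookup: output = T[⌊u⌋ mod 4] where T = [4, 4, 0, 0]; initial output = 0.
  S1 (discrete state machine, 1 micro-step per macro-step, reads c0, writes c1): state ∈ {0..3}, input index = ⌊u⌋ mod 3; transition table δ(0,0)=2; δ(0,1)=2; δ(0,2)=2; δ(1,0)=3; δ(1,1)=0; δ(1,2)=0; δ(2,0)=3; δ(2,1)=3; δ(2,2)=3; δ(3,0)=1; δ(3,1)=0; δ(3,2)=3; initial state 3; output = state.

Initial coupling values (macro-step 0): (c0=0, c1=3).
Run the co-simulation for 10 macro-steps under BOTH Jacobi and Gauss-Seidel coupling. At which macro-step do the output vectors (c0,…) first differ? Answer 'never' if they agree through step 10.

[Jacobi] macro 1: S0 reads c0=0 → after 3×micro: 4; S1 reads c0=0 → after 1×micro: 1 ⇒ (c0=4, c1=1)
[Jacobi] macro 2: S0 reads c0=4 → after 3×micro: 4; S1 reads c0=4 → after 1×micro: 0 ⇒ (c0=4, c1=0)
[Jacobi] macro 3: S0 reads c0=4 → after 3×micro: 4; S1 reads c0=4 → after 1×micro: 2 ⇒ (c0=4, c1=2)
[Jacobi] macro 4: S0 reads c0=4 → after 3×micro: 4; S1 reads c0=4 → after 1×micro: 3 ⇒ (c0=4, c1=3)
[Jacobi] macro 5: S0 reads c0=4 → after 3×micro: 4; S1 reads c0=4 → after 1×micro: 0 ⇒ (c0=4, c1=0)
[Jacobi] macro 6: S0 reads c0=4 → after 3×micro: 4; S1 reads c0=4 → after 1×micro: 2 ⇒ (c0=4, c1=2)
[Jacobi] macro 7: S0 reads c0=4 → after 3×micro: 4; S1 reads c0=4 → after 1×micro: 3 ⇒ (c0=4, c1=3)
[Jacobi] macro 8: S0 reads c0=4 → after 3×micro: 4; S1 reads c0=4 → after 1×micro: 0 ⇒ (c0=4, c1=0)
[Jacobi] macro 9: S0 reads c0=4 → after 3×micro: 4; S1 reads c0=4 → after 1×micro: 2 ⇒ (c0=4, c1=2)
[Jacobi] macro 10: S0 reads c0=4 → after 3×micro: 4; S1 reads c0=4 → after 1×micro: 3 ⇒ (c0=4, c1=3)
[Gauss-Seidel] macro 1: S0 reads c0=0 → after 3×micro: 4; S1 reads c0=4 → after 1×micro: 0 ⇒ (c0=4, c1=0)
[Gauss-Seidel] macro 2: S0 reads c0=4 → after 3×micro: 4; S1 reads c0=4 → after 1×micro: 2 ⇒ (c0=4, c1=2)
[Gauss-Seidel] macro 3: S0 reads c0=4 → after 3×micro: 4; S1 reads c0=4 → after 1×micro: 3 ⇒ (c0=4, c1=3)
[Gauss-Seidel] macro 4: S0 reads c0=4 → after 3×micro: 4; S1 reads c0=4 → after 1×micro: 0 ⇒ (c0=4, c1=0)
[Gauss-Seidel] macro 5: S0 reads c0=4 → after 3×micro: 4; S1 reads c0=4 → after 1×micro: 2 ⇒ (c0=4, c1=2)
[Gauss-Seidel] macro 6: S0 reads c0=4 → after 3×micro: 4; S1 reads c0=4 → after 1×micro: 3 ⇒ (c0=4, c1=3)
[Gauss-Seidel] macro 7: S0 reads c0=4 → after 3×micro: 4; S1 reads c0=4 → after 1×micro: 0 ⇒ (c0=4, c1=0)
[Gauss-Seidel] macro 8: S0 reads c0=4 → after 3×micro: 4; S1 reads c0=4 → after 1×micro: 2 ⇒ (c0=4, c1=2)
[Gauss-Seidel] macro 9: S0 reads c0=4 → after 3×micro: 4; S1 reads c0=4 → after 1×micro: 3 ⇒ (c0=4, c1=3)
[Gauss-Seidel] macro 10: S0 reads c0=4 → after 3×micro: 4; S1 reads c0=4 → after 1×micro: 0 ⇒ (c0=4, c1=0)

first divergence at macro-step: 1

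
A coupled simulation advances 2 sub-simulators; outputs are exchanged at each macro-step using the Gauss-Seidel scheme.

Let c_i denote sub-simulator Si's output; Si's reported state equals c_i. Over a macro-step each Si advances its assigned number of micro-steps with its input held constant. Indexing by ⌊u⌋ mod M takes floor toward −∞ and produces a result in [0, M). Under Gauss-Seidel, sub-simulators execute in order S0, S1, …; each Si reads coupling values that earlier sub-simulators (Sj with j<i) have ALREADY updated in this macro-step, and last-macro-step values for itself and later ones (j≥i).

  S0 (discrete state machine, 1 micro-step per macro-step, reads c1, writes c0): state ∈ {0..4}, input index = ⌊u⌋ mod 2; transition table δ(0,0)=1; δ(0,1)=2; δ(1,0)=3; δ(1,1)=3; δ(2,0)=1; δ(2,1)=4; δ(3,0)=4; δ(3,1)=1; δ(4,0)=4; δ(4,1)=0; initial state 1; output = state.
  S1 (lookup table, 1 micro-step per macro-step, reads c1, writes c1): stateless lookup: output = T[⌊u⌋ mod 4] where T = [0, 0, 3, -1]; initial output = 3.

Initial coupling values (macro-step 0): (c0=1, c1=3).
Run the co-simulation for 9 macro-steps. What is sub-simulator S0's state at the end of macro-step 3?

macro 1: S0 reads c1=3 → after 1×micro: 3; S1 reads c1=3 → after 1×micro: -1 ⇒ (c0=3, c1=-1)
macro 2: S0 reads c1=-1 → after 1×micro: 1; S1 reads c1=-1 → after 1×micro: -1 ⇒ (c0=1, c1=-1)
macro 3: S0 reads c1=-1 → after 1×micro: 3; S1 reads c1=-1 → after 1×micro: -1 ⇒ (c0=3, c1=-1)
macro 4: S0 reads c1=-1 → after 1×micro: 1; S1 reads c1=-1 → after 1×micro: -1 ⇒ (c0=1, c1=-1)
macro 5: S0 reads c1=-1 → after 1×micro: 3; S1 reads c1=-1 → after 1×micro: -1 ⇒ (c0=3, c1=-1)
macro 6: S0 reads c1=-1 → after 1×micro: 1; S1 reads c1=-1 → after 1×micro: -1 ⇒ (c0=1, c1=-1)
macro 7: S0 reads c1=-1 → after 1×micro: 3; S1 reads c1=-1 → after 1×micro: -1 ⇒ (c0=3, c1=-1)
macro 8: S0 reads c1=-1 → after 1×micro: 1; S1 reads c1=-1 → after 1×micro: -1 ⇒ (c0=1, c1=-1)
macro 9: S0 reads c1=-1 → after 1×micro: 3; S1 reads c1=-1 → after 1×micro: -1 ⇒ (c0=3, c1=-1)

S0 state at macro-step 3 = 3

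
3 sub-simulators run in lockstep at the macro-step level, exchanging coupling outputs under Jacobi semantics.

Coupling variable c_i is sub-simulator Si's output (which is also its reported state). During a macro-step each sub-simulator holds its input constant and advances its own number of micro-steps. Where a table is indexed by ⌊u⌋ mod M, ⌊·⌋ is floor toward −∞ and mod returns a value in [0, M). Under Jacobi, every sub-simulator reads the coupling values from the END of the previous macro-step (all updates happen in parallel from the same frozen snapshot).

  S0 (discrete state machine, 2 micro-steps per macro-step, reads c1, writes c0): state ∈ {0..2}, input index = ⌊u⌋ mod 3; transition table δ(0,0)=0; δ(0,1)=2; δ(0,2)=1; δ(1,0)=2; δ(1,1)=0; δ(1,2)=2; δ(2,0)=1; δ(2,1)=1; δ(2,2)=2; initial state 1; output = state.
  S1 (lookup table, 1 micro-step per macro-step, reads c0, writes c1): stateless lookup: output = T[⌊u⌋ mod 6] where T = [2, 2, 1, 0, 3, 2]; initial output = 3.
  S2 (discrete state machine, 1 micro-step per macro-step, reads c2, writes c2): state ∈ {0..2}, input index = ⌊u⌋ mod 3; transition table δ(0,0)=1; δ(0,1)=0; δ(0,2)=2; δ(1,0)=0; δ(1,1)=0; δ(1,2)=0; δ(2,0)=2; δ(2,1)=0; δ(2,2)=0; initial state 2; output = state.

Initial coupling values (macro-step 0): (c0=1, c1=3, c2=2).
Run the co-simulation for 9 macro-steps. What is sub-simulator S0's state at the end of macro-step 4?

S0 state at macro-step 4 = 0

macro 1: S0 reads c1=3 → after 2×micro: 1; S1 reads c0=1 → after 1×micro: 2; S2 reads c2=2 → after 1×micro: 0 ⇒ (c0=1, c1=2, c2=0)
macro 2: S0 reads c1=2 → after 2×micro: 2; S1 reads c0=1 → after 1×micro: 2; S2 reads c2=0 → after 1×micro: 1 ⇒ (c0=2, c1=2, c2=1)
macro 3: S0 reads c1=2 → after 2×micro: 2; S1 reads c0=2 → after 1×micro: 1; S2 reads c2=1 → after 1×micro: 0 ⇒ (c0=2, c1=1, c2=0)
macro 4: S0 reads c1=1 → after 2×micro: 0; S1 reads c0=2 → after 1×micro: 1; S2 reads c2=0 → after 1×micro: 1 ⇒ (c0=0, c1=1, c2=1)
macro 5: S0 reads c1=1 → after 2×micro: 1; S1 reads c0=0 → after 1×micro: 2; S2 reads c2=1 → after 1×micro: 0 ⇒ (c0=1, c1=2, c2=0)
macro 6: S0 reads c1=2 → after 2×micro: 2; S1 reads c0=1 → after 1×micro: 2; S2 reads c2=0 → after 1×micro: 1 ⇒ (c0=2, c1=2, c2=1)
macro 7: S0 reads c1=2 → after 2×micro: 2; S1 reads c0=2 → after 1×micro: 1; S2 reads c2=1 → after 1×micro: 0 ⇒ (c0=2, c1=1, c2=0)
macro 8: S0 reads c1=1 → after 2×micro: 0; S1 reads c0=2 → after 1×micro: 1; S2 reads c2=0 → after 1×micro: 1 ⇒ (c0=0, c1=1, c2=1)
macro 9: S0 reads c1=1 → after 2×micro: 1; S1 reads c0=0 → after 1×micro: 2; S2 reads c2=1 → after 1×micro: 0 ⇒ (c0=1, c1=2, c2=0)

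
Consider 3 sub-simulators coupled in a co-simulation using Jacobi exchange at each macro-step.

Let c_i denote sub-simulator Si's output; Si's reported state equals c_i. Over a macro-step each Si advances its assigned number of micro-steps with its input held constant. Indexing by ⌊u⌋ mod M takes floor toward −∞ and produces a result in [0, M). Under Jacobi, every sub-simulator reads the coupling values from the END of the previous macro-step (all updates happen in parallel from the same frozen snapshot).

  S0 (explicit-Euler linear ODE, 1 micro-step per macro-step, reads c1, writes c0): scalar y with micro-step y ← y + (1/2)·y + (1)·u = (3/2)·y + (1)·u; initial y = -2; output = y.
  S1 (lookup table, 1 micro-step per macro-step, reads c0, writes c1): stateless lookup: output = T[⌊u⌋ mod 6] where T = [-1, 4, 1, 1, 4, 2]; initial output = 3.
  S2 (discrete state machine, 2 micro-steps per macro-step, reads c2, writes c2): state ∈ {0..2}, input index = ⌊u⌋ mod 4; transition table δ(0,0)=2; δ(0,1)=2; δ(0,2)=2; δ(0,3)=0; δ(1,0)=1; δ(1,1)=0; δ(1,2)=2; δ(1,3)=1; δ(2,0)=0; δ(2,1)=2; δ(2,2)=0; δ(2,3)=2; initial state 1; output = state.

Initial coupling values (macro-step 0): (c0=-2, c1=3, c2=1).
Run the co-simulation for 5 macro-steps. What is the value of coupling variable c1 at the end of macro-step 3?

c1 at macro-step 3 = 4

macro 1: S0 reads c1=3 → after 1×micro: 0; S1 reads c0=-2 → after 1×micro: 4; S2 reads c2=1 → after 2×micro: 2 ⇒ (c0=0, c1=4, c2=2)
macro 2: S0 reads c1=4 → after 1×micro: 4; S1 reads c0=0 → after 1×micro: -1; S2 reads c2=2 → after 2×micro: 2 ⇒ (c0=4, c1=-1, c2=2)
macro 3: S0 reads c1=-1 → after 1×micro: 5; S1 reads c0=4 → after 1×micro: 4; S2 reads c2=2 → after 2×micro: 2 ⇒ (c0=5, c1=4, c2=2)
macro 4: S0 reads c1=4 → after 1×micro: 23/2; S1 reads c0=5 → after 1×micro: 2; S2 reads c2=2 → after 2×micro: 2 ⇒ (c0=23/2, c1=2, c2=2)
macro 5: S0 reads c1=2 → after 1×micro: 77/4; S1 reads c0=23/2 → after 1×micro: 2; S2 reads c2=2 → after 2×micro: 2 ⇒ (c0=77/4, c1=2, c2=2)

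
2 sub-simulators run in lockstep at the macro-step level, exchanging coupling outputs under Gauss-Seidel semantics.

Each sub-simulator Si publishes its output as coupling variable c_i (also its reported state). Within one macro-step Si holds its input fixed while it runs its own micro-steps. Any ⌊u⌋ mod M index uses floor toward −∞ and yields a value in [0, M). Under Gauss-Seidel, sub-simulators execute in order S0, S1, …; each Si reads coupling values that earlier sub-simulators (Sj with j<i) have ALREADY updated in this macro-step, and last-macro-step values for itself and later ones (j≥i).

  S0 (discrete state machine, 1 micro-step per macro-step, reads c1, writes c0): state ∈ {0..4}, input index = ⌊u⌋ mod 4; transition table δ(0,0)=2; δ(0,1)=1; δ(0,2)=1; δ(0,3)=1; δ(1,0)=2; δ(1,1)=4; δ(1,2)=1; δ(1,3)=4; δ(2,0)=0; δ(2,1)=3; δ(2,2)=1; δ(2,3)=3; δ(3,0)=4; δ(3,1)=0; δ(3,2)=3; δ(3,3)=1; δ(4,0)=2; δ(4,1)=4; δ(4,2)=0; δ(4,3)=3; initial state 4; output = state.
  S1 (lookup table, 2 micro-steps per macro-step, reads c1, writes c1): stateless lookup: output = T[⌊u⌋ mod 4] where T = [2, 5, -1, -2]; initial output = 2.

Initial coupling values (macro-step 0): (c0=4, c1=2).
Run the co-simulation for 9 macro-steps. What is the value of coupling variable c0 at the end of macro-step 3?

macro 1: S0 reads c1=2 → after 1×micro: 0; S1 reads c1=2 → after 2×micro: -1 ⇒ (c0=0, c1=-1)
macro 2: S0 reads c1=-1 → after 1×micro: 1; S1 reads c1=-1 → after 2×micro: -2 ⇒ (c0=1, c1=-2)
macro 3: S0 reads c1=-2 → after 1×micro: 1; S1 reads c1=-2 → after 2×micro: -1 ⇒ (c0=1, c1=-1)
macro 4: S0 reads c1=-1 → after 1×micro: 4; S1 reads c1=-1 → after 2×micro: -2 ⇒ (c0=4, c1=-2)
macro 5: S0 reads c1=-2 → after 1×micro: 0; S1 reads c1=-2 → after 2×micro: -1 ⇒ (c0=0, c1=-1)
macro 6: S0 reads c1=-1 → after 1×micro: 1; S1 reads c1=-1 → after 2×micro: -2 ⇒ (c0=1, c1=-2)
macro 7: S0 reads c1=-2 → after 1×micro: 1; S1 reads c1=-2 → after 2×micro: -1 ⇒ (c0=1, c1=-1)
macro 8: S0 reads c1=-1 → after 1×micro: 4; S1 reads c1=-1 → after 2×micro: -2 ⇒ (c0=4, c1=-2)
macro 9: S0 reads c1=-2 → after 1×micro: 0; S1 reads c1=-2 → after 2×micro: -1 ⇒ (c0=0, c1=-1)

c0 at macro-step 3 = 1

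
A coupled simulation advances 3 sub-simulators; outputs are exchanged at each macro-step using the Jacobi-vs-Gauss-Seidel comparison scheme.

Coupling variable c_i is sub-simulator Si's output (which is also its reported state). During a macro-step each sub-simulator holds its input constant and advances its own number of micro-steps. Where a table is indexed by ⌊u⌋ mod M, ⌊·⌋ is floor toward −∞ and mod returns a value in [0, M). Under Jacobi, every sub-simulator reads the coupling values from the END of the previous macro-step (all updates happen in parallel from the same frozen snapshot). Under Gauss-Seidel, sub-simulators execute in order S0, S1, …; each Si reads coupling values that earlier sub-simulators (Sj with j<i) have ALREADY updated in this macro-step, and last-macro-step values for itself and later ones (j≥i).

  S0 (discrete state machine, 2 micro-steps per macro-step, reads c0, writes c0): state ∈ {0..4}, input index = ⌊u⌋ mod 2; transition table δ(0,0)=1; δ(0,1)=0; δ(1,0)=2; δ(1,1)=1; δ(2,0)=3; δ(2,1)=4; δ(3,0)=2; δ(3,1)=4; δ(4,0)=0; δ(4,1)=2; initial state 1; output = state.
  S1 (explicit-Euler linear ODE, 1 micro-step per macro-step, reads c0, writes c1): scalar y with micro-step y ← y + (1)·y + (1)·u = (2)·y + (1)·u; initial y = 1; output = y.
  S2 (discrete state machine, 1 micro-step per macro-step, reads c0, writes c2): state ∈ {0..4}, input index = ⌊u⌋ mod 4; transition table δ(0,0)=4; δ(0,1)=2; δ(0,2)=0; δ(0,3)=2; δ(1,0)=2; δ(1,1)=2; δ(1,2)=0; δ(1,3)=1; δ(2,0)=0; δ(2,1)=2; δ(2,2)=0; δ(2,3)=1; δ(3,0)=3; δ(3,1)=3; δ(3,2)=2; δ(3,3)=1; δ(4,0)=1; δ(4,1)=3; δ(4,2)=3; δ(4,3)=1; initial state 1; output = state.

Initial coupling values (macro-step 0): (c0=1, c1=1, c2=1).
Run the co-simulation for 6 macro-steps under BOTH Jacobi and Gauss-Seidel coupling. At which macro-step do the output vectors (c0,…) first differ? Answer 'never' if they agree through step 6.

[Jacobi] macro 1: S0 reads c0=1 → after 2×micro: 1; S1 reads c0=1 → after 1×micro: 3; S2 reads c0=1 → after 1×micro: 2 ⇒ (c0=1, c1=3, c2=2)
[Jacobi] macro 2: S0 reads c0=1 → after 2×micro: 1; S1 reads c0=1 → after 1×micro: 7; S2 reads c0=1 → after 1×micro: 2 ⇒ (c0=1, c1=7, c2=2)
[Jacobi] macro 3: S0 reads c0=1 → after 2×micro: 1; S1 reads c0=1 → after 1×micro: 15; S2 reads c0=1 → after 1×micro: 2 ⇒ (c0=1, c1=15, c2=2)
[Jacobi] macro 4: S0 reads c0=1 → after 2×micro: 1; S1 reads c0=1 → after 1×micro: 31; S2 reads c0=1 → after 1×micro: 2 ⇒ (c0=1, c1=31, c2=2)
[Jacobi] macro 5: S0 reads c0=1 → after 2×micro: 1; S1 reads c0=1 → after 1×micro: 63; S2 reads c0=1 → after 1×micro: 2 ⇒ (c0=1, c1=63, c2=2)
[Jacobi] macro 6: S0 reads c0=1 → after 2×micro: 1; S1 reads c0=1 → after 1×micro: 127; S2 reads c0=1 → after 1×micro: 2 ⇒ (c0=1, c1=127, c2=2)
[Gauss-Seidel] macro 1: S0 reads c0=1 → after 2×micro: 1; S1 reads c0=1 → after 1×micro: 3; S2 reads c0=1 → after 1×micro: 2 ⇒ (c0=1, c1=3, c2=2)
[Gauss-Seidel] macro 2: S0 reads c0=1 → after 2×micro: 1; S1 reads c0=1 → after 1×micro: 7; S2 reads c0=1 → after 1×micro: 2 ⇒ (c0=1, c1=7, c2=2)
[Gauss-Seidel] macro 3: S0 reads c0=1 → after 2×micro: 1; S1 reads c0=1 → after 1×micro: 15; S2 reads c0=1 → after 1×micro: 2 ⇒ (c0=1, c1=15, c2=2)
[Gauss-Seidel] macro 4: S0 reads c0=1 → after 2×micro: 1; S1 reads c0=1 → after 1×micro: 31; S2 reads c0=1 → after 1×micro: 2 ⇒ (c0=1, c1=31, c2=2)
[Gauss-Seidel] macro 5: S0 reads c0=1 → after 2×micro: 1; S1 reads c0=1 → after 1×micro: 63; S2 reads c0=1 → after 1×micro: 2 ⇒ (c0=1, c1=63, c2=2)
[Gauss-Seidel] macro 6: S0 reads c0=1 → after 2×micro: 1; S1 reads c0=1 → after 1×micro: 127; S2 reads c0=1 → after 1×micro: 2 ⇒ (c0=1, c1=127, c2=2)

first divergence at macro-step: never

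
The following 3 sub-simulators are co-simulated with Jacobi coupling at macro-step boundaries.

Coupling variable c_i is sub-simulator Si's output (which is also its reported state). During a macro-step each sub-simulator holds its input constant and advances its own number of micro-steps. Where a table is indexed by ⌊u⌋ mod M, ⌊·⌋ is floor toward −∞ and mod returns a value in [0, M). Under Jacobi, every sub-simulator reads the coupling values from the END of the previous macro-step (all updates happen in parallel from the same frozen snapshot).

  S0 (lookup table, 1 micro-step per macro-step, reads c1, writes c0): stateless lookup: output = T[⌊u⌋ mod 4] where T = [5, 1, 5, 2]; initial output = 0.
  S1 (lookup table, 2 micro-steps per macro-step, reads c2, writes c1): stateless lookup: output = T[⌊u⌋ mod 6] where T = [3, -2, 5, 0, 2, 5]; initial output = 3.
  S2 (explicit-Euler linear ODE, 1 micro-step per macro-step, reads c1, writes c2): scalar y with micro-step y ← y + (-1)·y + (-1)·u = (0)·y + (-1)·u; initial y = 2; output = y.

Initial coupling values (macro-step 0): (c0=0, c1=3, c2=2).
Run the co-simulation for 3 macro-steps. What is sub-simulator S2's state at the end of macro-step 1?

S2 state at macro-step 1 = -3

macro 1: S0 reads c1=3 → after 1×micro: 2; S1 reads c2=2 → after 2×micro: 5; S2 reads c1=3 → after 1×micro: -3 ⇒ (c0=2, c1=5, c2=-3)
macro 2: S0 reads c1=5 → after 1×micro: 1; S1 reads c2=-3 → after 2×micro: 0; S2 reads c1=5 → after 1×micro: -5 ⇒ (c0=1, c1=0, c2=-5)
macro 3: S0 reads c1=0 → after 1×micro: 5; S1 reads c2=-5 → after 2×micro: -2; S2 reads c1=0 → after 1×micro: 0 ⇒ (c0=5, c1=-2, c2=0)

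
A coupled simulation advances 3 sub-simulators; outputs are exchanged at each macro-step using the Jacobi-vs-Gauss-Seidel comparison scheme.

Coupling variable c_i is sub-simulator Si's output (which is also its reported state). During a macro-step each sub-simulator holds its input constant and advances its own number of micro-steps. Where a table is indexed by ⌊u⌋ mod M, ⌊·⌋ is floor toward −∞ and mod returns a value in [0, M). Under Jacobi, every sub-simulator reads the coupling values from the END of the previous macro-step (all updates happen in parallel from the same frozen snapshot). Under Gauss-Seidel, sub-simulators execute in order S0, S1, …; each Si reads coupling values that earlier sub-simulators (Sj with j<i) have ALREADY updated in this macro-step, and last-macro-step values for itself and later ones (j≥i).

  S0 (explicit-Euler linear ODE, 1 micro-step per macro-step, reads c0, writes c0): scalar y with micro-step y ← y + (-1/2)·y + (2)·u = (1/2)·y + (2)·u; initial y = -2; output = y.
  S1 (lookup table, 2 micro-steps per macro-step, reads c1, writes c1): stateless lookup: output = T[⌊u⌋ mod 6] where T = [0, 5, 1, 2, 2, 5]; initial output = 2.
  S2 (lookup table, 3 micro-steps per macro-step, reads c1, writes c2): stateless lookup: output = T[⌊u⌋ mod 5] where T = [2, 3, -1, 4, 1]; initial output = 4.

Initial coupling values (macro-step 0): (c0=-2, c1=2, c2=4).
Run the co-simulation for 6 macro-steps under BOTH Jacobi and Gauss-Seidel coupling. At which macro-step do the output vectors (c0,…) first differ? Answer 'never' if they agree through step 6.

[Jacobi] macro 1: S0 reads c0=-2 → after 1×micro: -5; S1 reads c1=2 → after 2×micro: 1; S2 reads c1=2 → after 3×micro: -1 ⇒ (c0=-5, c1=1, c2=-1)
[Jacobi] macro 2: S0 reads c0=-5 → after 1×micro: -25/2; S1 reads c1=1 → after 2×micro: 5; S2 reads c1=1 → after 3×micro: 3 ⇒ (c0=-25/2, c1=5, c2=3)
[Jacobi] macro 3: S0 reads c0=-25/2 → after 1×micro: -125/4; S1 reads c1=5 → after 2×micro: 5; S2 reads c1=5 → after 3×micro: 2 ⇒ (c0=-125/4, c1=5, c2=2)
[Jacobi] macro 4: S0 reads c0=-125/4 → after 1×micro: -625/8; S1 reads c1=5 → after 2×micro: 5; S2 reads c1=5 → after 3×micro: 2 ⇒ (c0=-625/8, c1=5, c2=2)
[Jacobi] macro 5: S0 reads c0=-625/8 → after 1×micro: -3125/16; S1 reads c1=5 → after 2×micro: 5; S2 reads c1=5 → after 3×micro: 2 ⇒ (c0=-3125/16, c1=5, c2=2)
[Jacobi] macro 6: S0 reads c0=-3125/16 → after 1×micro: -15625/32; S1 reads c1=5 → after 2×micro: 5; S2 reads c1=5 → after 3×micro: 2 ⇒ (c0=-15625/32, c1=5, c2=2)
[Gauss-Seidel] macro 1: S0 reads c0=-2 → after 1×micro: -5; S1 reads c1=2 → after 2×micro: 1; S2 reads c1=1 → after 3×micro: 3 ⇒ (c0=-5, c1=1, c2=3)
[Gauss-Seidel] macro 2: S0 reads c0=-5 → after 1×micro: -25/2; S1 reads c1=1 → after 2×micro: 5; S2 reads c1=5 → after 3×micro: 2 ⇒ (c0=-25/2, c1=5, c2=2)
[Gauss-Seidel] macro 3: S0 reads c0=-25/2 → after 1×micro: -125/4; S1 reads c1=5 → after 2×micro: 5; S2 reads c1=5 → after 3×micro: 2 ⇒ (c0=-125/4, c1=5, c2=2)
[Gauss-Seidel] macro 4: S0 reads c0=-125/4 → after 1×micro: -625/8; S1 reads c1=5 → after 2×micro: 5; S2 reads c1=5 → after 3×micro: 2 ⇒ (c0=-625/8, c1=5, c2=2)
[Gauss-Seidel] macro 5: S0 reads c0=-625/8 → after 1×micro: -3125/16; S1 reads c1=5 → after 2×micro: 5; S2 reads c1=5 → after 3×micro: 2 ⇒ (c0=-3125/16, c1=5, c2=2)
[Gauss-Seidel] macro 6: S0 reads c0=-3125/16 → after 1×micro: -15625/32; S1 reads c1=5 → after 2×micro: 5; S2 reads c1=5 → after 3×micro: 2 ⇒ (c0=-15625/32, c1=5, c2=2)

first divergence at macro-step: 1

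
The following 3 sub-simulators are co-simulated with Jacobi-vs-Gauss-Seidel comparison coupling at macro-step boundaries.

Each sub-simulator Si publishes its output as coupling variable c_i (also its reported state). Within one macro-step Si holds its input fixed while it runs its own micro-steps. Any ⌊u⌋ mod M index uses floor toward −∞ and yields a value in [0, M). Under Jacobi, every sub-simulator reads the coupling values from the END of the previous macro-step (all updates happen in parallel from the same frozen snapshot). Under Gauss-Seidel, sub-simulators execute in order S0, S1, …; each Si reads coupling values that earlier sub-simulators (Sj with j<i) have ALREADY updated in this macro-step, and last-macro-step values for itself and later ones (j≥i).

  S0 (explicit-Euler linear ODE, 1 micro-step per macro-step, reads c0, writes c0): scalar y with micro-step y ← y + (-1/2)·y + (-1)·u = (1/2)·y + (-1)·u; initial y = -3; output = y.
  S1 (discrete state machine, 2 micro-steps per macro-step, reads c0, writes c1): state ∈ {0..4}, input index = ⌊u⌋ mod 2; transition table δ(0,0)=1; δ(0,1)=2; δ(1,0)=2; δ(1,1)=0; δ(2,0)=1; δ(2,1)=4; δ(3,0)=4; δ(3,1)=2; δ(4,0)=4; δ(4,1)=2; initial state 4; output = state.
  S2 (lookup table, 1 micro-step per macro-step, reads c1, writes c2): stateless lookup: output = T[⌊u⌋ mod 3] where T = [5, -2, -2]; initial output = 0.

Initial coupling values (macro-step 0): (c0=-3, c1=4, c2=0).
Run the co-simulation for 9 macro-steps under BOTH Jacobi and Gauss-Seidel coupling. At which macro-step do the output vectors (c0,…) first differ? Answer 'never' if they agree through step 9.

[Jacobi] macro 1: S0 reads c0=-3 → after 1×micro: 3/2; S1 reads c0=-3 → after 2×micro: 4; S2 reads c1=4 → after 1×micro: -2 ⇒ (c0=3/2, c1=4, c2=-2)
[Jacobi] macro 2: S0 reads c0=3/2 → after 1×micro: -3/4; S1 reads c0=3/2 → after 2×micro: 4; S2 reads c1=4 → after 1×micro: -2 ⇒ (c0=-3/4, c1=4, c2=-2)
[Jacobi] macro 3: S0 reads c0=-3/4 → after 1×micro: 3/8; S1 reads c0=-3/4 → after 2×micro: 4; S2 reads c1=4 → after 1×micro: -2 ⇒ (c0=3/8, c1=4, c2=-2)
[Jacobi] macro 4: S0 reads c0=3/8 → after 1×micro: -3/16; S1 reads c0=3/8 → after 2×micro: 4; S2 reads c1=4 → after 1×micro: -2 ⇒ (c0=-3/16, c1=4, c2=-2)
[Jacobi] macro 5: S0 reads c0=-3/16 → after 1×micro: 3/32; S1 reads c0=-3/16 → after 2×micro: 4; S2 reads c1=4 → after 1×micro: -2 ⇒ (c0=3/32, c1=4, c2=-2)
[Jacobi] macro 6: S0 reads c0=3/32 → after 1×micro: -3/64; S1 reads c0=3/32 → after 2×micro: 4; S2 reads c1=4 → after 1×micro: -2 ⇒ (c0=-3/64, c1=4, c2=-2)
[Jacobi] macro 7: S0 reads c0=-3/64 → after 1×micro: 3/128; S1 reads c0=-3/64 → after 2×micro: 4; S2 reads c1=4 → after 1×micro: -2 ⇒ (c0=3/128, c1=4, c2=-2)
[Jacobi] macro 8: S0 reads c0=3/128 → after 1×micro: -3/256; S1 reads c0=3/128 → after 2×micro: 4; S2 reads c1=4 → after 1×micro: -2 ⇒ (c0=-3/256, c1=4, c2=-2)
[Jacobi] macro 9: S0 reads c0=-3/256 → after 1×micro: 3/512; S1 reads c0=-3/256 → after 2×micro: 4; S2 reads c1=4 → after 1×micro: -2 ⇒ (c0=3/512, c1=4, c2=-2)
[Gauss-Seidel] macro 1: S0 reads c0=-3 → after 1×micro: 3/2; S1 reads c0=3/2 → after 2×micro: 4; S2 reads c1=4 → after 1×micro: -2 ⇒ (c0=3/2, c1=4, c2=-2)
[Gauss-Seidel] macro 2: S0 reads c0=3/2 → after 1×micro: -3/4; S1 reads c0=-3/4 → after 2×micro: 4; S2 reads c1=4 → after 1×micro: -2 ⇒ (c0=-3/4, c1=4, c2=-2)
[Gauss-Seidel] macro 3: S0 reads c0=-3/4 → after 1×micro: 3/8; S1 reads c0=3/8 → after 2×micro: 4; S2 reads c1=4 → after 1×micro: -2 ⇒ (c0=3/8, c1=4, c2=-2)
[Gauss-Seidel] macro 4: S0 reads c0=3/8 → after 1×micro: -3/16; S1 reads c0=-3/16 → after 2×micro: 4; S2 reads c1=4 → after 1×micro: -2 ⇒ (c0=-3/16, c1=4, c2=-2)
[Gauss-Seidel] macro 5: S0 reads c0=-3/16 → after 1×micro: 3/32; S1 reads c0=3/32 → after 2×micro: 4; S2 reads c1=4 → after 1×micro: -2 ⇒ (c0=3/32, c1=4, c2=-2)
[Gauss-Seidel] macro 6: S0 reads c0=3/32 → after 1×micro: -3/64; S1 reads c0=-3/64 → after 2×micro: 4; S2 reads c1=4 → after 1×micro: -2 ⇒ (c0=-3/64, c1=4, c2=-2)
[Gauss-Seidel] macro 7: S0 reads c0=-3/64 → after 1×micro: 3/128; S1 reads c0=3/128 → after 2×micro: 4; S2 reads c1=4 → after 1×micro: -2 ⇒ (c0=3/128, c1=4, c2=-2)
[Gauss-Seidel] macro 8: S0 reads c0=3/128 → after 1×micro: -3/256; S1 reads c0=-3/256 → after 2×micro: 4; S2 reads c1=4 → after 1×micro: -2 ⇒ (c0=-3/256, c1=4, c2=-2)
[Gauss-Seidel] macro 9: S0 reads c0=-3/256 → after 1×micro: 3/512; S1 reads c0=3/512 → after 2×micro: 4; S2 reads c1=4 → after 1×micro: -2 ⇒ (c0=3/512, c1=4, c2=-2)

first divergence at macro-step: never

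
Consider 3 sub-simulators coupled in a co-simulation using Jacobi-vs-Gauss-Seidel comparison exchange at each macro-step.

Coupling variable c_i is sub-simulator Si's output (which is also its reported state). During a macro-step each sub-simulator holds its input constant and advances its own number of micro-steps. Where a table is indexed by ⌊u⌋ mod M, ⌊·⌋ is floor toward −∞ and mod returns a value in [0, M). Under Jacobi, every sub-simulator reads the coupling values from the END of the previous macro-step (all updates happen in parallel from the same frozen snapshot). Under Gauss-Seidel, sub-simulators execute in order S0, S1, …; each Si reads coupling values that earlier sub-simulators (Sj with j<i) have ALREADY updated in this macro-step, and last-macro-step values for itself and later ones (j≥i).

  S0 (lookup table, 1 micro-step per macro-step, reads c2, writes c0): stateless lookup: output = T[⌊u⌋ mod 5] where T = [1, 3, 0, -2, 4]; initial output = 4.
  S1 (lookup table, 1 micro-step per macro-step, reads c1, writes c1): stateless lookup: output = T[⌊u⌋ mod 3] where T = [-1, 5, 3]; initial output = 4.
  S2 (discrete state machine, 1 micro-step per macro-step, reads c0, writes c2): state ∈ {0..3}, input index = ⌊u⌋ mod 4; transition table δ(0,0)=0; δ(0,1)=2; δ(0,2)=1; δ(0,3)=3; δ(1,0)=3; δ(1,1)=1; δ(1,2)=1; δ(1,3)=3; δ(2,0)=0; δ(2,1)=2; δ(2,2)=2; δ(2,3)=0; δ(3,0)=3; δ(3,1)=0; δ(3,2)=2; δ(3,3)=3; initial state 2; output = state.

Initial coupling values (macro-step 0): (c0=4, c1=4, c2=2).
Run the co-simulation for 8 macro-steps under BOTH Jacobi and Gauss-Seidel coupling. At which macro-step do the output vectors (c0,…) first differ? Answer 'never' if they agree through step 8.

first divergence at macro-step: 2

[Jacobi] macro 1: S0 reads c2=2 → after 1×micro: 0; S1 reads c1=4 → after 1×micro: 5; S2 reads c0=4 → after 1×micro: 0 ⇒ (c0=0, c1=5, c2=0)
[Jacobi] macro 2: S0 reads c2=0 → after 1×micro: 1; S1 reads c1=5 → after 1×micro: 3; S2 reads c0=0 → after 1×micro: 0 ⇒ (c0=1, c1=3, c2=0)
[Jacobi] macro 3: S0 reads c2=0 → after 1×micro: 1; S1 reads c1=3 → after 1×micro: -1; S2 reads c0=1 → after 1×micro: 2 ⇒ (c0=1, c1=-1, c2=2)
[Jacobi] macro 4: S0 reads c2=2 → after 1×micro: 0; S1 reads c1=-1 → after 1×micro: 3; S2 reads c0=1 → after 1×micro: 2 ⇒ (c0=0, c1=3, c2=2)
[Jacobi] macro 5: S0 reads c2=2 → after 1×micro: 0; S1 reads c1=3 → after 1×micro: -1; S2 reads c0=0 → after 1×micro: 0 ⇒ (c0=0, c1=-1, c2=0)
[Jacobi] macro 6: S0 reads c2=0 → after 1×micro: 1; S1 reads c1=-1 → after 1×micro: 3; S2 reads c0=0 → after 1×micro: 0 ⇒ (c0=1, c1=3, c2=0)
[Jacobi] macro 7: S0 reads c2=0 → after 1×micro: 1; S1 reads c1=3 → after 1×micro: -1; S2 reads c0=1 → after 1×micro: 2 ⇒ (c0=1, c1=-1, c2=2)
[Jacobi] macro 8: S0 reads c2=2 → after 1×micro: 0; S1 reads c1=-1 → after 1×micro: 3; S2 reads c0=1 → after 1×micro: 2 ⇒ (c0=0, c1=3, c2=2)
[Gauss-Seidel] macro 1: S0 reads c2=2 → after 1×micro: 0; S1 reads c1=4 → after 1×micro: 5; S2 reads c0=0 → after 1×micro: 0 ⇒ (c0=0, c1=5, c2=0)
[Gauss-Seidel] macro 2: S0 reads c2=0 → after 1×micro: 1; S1 reads c1=5 → after 1×micro: 3; S2 reads c0=1 → after 1×micro: 2 ⇒ (c0=1, c1=3, c2=2)
[Gauss-Seidel] macro 3: S0 reads c2=2 → after 1×micro: 0; S1 reads c1=3 → after 1×micro: -1; S2 reads c0=0 → after 1×micro: 0 ⇒ (c0=0, c1=-1, c2=0)
[Gauss-Seidel] macro 4: S0 reads c2=0 → after 1×micro: 1; S1 reads c1=-1 → after 1×micro: 3; S2 reads c0=1 → after 1×micro: 2 ⇒ (c0=1, c1=3, c2=2)
[Gauss-Seidel] macro 5: S0 reads c2=2 → after 1×micro: 0; S1 reads c1=3 → after 1×micro: -1; S2 reads c0=0 → after 1×micro: 0 ⇒ (c0=0, c1=-1, c2=0)
[Gauss-Seidel] macro 6: S0 reads c2=0 → after 1×micro: 1; S1 reads c1=-1 → after 1×micro: 3; S2 reads c0=1 → after 1×micro: 2 ⇒ (c0=1, c1=3, c2=2)
[Gauss-Seidel] macro 7: S0 reads c2=2 → after 1×micro: 0; S1 reads c1=3 → after 1×micro: -1; S2 reads c0=0 → after 1×micro: 0 ⇒ (c0=0, c1=-1, c2=0)
[Gauss-Seidel] macro 8: S0 reads c2=0 → after 1×micro: 1; S1 reads c1=-1 → after 1×micro: 3; S2 reads c0=1 → after 1×micro: 2 ⇒ (c0=1, c1=3, c2=2)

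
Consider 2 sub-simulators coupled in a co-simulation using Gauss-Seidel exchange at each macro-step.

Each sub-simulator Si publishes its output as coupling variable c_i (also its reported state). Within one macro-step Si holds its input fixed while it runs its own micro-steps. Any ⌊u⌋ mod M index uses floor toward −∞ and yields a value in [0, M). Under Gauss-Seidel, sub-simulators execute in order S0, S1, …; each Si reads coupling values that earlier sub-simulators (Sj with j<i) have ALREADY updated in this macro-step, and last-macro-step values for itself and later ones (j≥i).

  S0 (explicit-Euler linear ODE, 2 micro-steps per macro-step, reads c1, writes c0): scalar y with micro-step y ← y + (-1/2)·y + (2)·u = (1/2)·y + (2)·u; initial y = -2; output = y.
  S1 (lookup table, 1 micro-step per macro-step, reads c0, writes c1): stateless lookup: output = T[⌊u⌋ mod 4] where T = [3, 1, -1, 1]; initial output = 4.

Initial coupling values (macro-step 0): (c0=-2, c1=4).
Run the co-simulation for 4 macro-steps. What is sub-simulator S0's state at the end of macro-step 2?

S0 state at macro-step 2 = 47/8

macro 1: S0 reads c1=4 → after 2×micro: 23/2; S1 reads c0=23/2 → after 1×micro: 1 ⇒ (c0=23/2, c1=1)
macro 2: S0 reads c1=1 → after 2×micro: 47/8; S1 reads c0=47/8 → after 1×micro: 1 ⇒ (c0=47/8, c1=1)
macro 3: S0 reads c1=1 → after 2×micro: 143/32; S1 reads c0=143/32 → after 1×micro: 3 ⇒ (c0=143/32, c1=3)
macro 4: S0 reads c1=3 → after 2×micro: 1295/128; S1 reads c0=1295/128 → after 1×micro: -1 ⇒ (c0=1295/128, c1=-1)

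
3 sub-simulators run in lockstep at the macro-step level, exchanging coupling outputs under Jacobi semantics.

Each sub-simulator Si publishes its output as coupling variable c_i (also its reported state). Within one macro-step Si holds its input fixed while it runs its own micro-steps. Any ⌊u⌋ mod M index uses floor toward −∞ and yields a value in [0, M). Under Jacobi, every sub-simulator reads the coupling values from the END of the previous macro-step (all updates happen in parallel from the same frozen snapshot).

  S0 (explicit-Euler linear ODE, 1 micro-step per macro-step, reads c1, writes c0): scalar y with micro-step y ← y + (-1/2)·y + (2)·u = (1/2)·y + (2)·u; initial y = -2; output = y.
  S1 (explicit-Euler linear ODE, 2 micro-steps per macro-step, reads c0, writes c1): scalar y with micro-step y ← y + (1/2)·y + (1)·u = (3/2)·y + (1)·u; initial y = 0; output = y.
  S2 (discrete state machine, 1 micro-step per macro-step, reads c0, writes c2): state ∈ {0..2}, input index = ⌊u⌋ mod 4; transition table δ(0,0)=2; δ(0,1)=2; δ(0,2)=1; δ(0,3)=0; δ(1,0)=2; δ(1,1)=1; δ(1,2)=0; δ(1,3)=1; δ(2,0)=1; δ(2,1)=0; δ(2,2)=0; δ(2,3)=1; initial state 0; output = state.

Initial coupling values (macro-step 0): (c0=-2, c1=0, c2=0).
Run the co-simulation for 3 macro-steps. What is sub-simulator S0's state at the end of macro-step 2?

S0 state at macro-step 2 = -21/2

macro 1: S0 reads c1=0 → after 1×micro: -1; S1 reads c0=-2 → after 2×micro: -5; S2 reads c0=-2 → after 1×micro: 1 ⇒ (c0=-1, c1=-5, c2=1)
macro 2: S0 reads c1=-5 → after 1×micro: -21/2; S1 reads c0=-1 → after 2×micro: -55/4; S2 reads c0=-1 → after 1×micro: 1 ⇒ (c0=-21/2, c1=-55/4, c2=1)
macro 3: S0 reads c1=-55/4 → after 1×micro: -131/4; S1 reads c0=-21/2 → after 2×micro: -915/16; S2 reads c0=-21/2 → after 1×micro: 1 ⇒ (c0=-131/4, c1=-915/16, c2=1)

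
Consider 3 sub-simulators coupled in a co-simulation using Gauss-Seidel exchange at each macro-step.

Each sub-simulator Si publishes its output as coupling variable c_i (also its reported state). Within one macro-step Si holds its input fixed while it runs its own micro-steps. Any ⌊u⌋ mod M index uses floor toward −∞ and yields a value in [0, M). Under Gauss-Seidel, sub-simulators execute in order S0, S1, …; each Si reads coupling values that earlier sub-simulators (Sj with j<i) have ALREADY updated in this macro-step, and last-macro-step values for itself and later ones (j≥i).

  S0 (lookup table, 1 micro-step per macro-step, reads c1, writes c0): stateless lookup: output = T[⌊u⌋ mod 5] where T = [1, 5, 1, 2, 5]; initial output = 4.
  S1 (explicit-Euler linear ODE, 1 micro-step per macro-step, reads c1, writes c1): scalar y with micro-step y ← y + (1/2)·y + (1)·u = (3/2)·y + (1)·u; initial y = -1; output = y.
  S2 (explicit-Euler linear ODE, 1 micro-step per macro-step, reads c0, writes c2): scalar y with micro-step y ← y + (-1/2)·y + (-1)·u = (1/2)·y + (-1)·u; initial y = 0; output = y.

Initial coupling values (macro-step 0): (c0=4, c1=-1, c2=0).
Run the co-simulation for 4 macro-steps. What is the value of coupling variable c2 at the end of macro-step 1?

c2 at macro-step 1 = -5

macro 1: S0 reads c1=-1 → after 1×micro: 5; S1 reads c1=-1 → after 1×micro: -5/2; S2 reads c0=5 → after 1×micro: -5 ⇒ (c0=5, c1=-5/2, c2=-5)
macro 2: S0 reads c1=-5/2 → after 1×micro: 1; S1 reads c1=-5/2 → after 1×micro: -25/4; S2 reads c0=1 → after 1×micro: -7/2 ⇒ (c0=1, c1=-25/4, c2=-7/2)
macro 3: S0 reads c1=-25/4 → after 1×micro: 2; S1 reads c1=-25/4 → after 1×micro: -125/8; S2 reads c0=2 → after 1×micro: -15/4 ⇒ (c0=2, c1=-125/8, c2=-15/4)
macro 4: S0 reads c1=-125/8 → after 1×micro: 5; S1 reads c1=-125/8 → after 1×micro: -625/16; S2 reads c0=5 → after 1×micro: -55/8 ⇒ (c0=5, c1=-625/16, c2=-55/8)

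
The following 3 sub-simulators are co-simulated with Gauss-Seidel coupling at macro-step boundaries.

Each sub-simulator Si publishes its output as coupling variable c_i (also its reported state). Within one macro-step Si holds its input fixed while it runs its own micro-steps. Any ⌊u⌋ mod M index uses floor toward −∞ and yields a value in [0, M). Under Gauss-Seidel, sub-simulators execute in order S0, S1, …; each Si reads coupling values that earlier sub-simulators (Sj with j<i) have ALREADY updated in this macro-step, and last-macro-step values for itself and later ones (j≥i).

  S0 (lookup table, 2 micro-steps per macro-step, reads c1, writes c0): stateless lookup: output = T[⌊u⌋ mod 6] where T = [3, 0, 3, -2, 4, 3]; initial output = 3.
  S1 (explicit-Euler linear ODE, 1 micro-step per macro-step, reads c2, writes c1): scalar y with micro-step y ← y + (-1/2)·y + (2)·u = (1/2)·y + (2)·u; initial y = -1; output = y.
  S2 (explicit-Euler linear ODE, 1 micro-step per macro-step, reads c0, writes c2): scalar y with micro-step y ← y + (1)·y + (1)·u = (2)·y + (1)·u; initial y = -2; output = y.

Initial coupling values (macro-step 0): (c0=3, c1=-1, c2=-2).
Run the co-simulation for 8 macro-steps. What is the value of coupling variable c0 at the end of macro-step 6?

c0 at macro-step 6 = 3

macro 1: S0 reads c1=-1 → after 2×micro: 3; S1 reads c2=-2 → after 1×micro: -9/2; S2 reads c0=3 → after 1×micro: -1 ⇒ (c0=3, c1=-9/2, c2=-1)
macro 2: S0 reads c1=-9/2 → after 2×micro: 0; S1 reads c2=-1 → after 1×micro: -17/4; S2 reads c0=0 → after 1×micro: -2 ⇒ (c0=0, c1=-17/4, c2=-2)
macro 3: S0 reads c1=-17/4 → after 2×micro: 0; S1 reads c2=-2 → after 1×micro: -49/8; S2 reads c0=0 → after 1×micro: -4 ⇒ (c0=0, c1=-49/8, c2=-4)
macro 4: S0 reads c1=-49/8 → after 2×micro: 3; S1 reads c2=-4 → after 1×micro: -177/16; S2 reads c0=3 → after 1×micro: -5 ⇒ (c0=3, c1=-177/16, c2=-5)
macro 5: S0 reads c1=-177/16 → after 2×micro: 3; S1 reads c2=-5 → after 1×micro: -497/32; S2 reads c0=3 → after 1×micro: -7 ⇒ (c0=3, c1=-497/32, c2=-7)
macro 6: S0 reads c1=-497/32 → after 2×micro: 3; S1 reads c2=-7 → after 1×micro: -1393/64; S2 reads c0=3 → after 1×micro: -11 ⇒ (c0=3, c1=-1393/64, c2=-11)
macro 7: S0 reads c1=-1393/64 → after 2×micro: 3; S1 reads c2=-11 → after 1×micro: -4209/128; S2 reads c0=3 → after 1×micro: -19 ⇒ (c0=3, c1=-4209/128, c2=-19)
macro 8: S0 reads c1=-4209/128 → after 2×micro: -2; S1 reads c2=-19 → after 1×micro: -13937/256; S2 reads c0=-2 → after 1×micro: -40 ⇒ (c0=-2, c1=-13937/256, c2=-40)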